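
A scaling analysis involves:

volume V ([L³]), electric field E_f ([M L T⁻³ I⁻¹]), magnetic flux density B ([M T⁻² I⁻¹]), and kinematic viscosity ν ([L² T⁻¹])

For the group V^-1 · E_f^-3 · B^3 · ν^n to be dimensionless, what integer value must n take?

3

Balance the L exponent: (2)·n from ν, plus −(3) − 3·(1) + 3·(0) = -6 from the rest, must sum to zero.
2n − 6 = 0, so n = 3.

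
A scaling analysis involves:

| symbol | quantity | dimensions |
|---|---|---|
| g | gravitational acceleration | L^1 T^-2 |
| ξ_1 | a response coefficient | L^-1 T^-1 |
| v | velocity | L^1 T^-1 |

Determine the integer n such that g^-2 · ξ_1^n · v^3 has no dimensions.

1

Balance the L exponent: (-1)·n from ξ_1, plus −2·(1) + 3·(1) = 1 from the rest, must sum to zero.
−n + 1 = 0, so n = 1.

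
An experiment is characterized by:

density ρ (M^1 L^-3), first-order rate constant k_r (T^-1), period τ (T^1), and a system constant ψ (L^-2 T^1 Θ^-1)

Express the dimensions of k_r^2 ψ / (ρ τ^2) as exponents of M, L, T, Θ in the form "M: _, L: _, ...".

Collect each base-dimension exponent across the product:
  M: −(1) + 2·(0) − 2·(0) + (0) = -1
  L: −(-3) + 2·(0) − 2·(0) + (-2) = 1
  T: −(0) + 2·(-1) − 2·(1) + (1) = -3
  Θ: −(0) + 2·(0) − 2·(0) + (-1) = -1
So the dimensions are [M⁻¹ L T⁻³ Θ⁻¹].

M: -1, L: 1, T: -3, Θ: -1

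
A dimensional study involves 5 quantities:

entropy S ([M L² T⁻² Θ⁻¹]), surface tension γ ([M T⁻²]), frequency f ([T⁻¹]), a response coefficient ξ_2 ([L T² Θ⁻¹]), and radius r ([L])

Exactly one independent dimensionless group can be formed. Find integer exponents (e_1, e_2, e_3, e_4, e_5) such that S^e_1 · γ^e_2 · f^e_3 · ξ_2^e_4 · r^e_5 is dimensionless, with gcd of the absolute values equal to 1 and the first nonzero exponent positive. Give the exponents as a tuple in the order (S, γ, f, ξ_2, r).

M: e_1·(1) + e_2·(1) + e_3·(0) + e_4·(0) + e_5·(0) = 0
L: e_1·(2) + e_2·(0) + e_3·(0) + e_4·(1) + e_5·(1) = 0
T: e_1·(-2) + e_2·(-2) + e_3·(-1) + e_4·(2) + e_5·(0) = 0
Θ: e_1·(-1) + e_2·(0) + e_3·(0) + e_4·(-1) + e_5·(0) = 0
Solving this homogeneous linear system for the smallest-integer solution (first nonzero entry positive) gives (1, -1, -2, -1, -1).

(1, -1, -2, -1, -1)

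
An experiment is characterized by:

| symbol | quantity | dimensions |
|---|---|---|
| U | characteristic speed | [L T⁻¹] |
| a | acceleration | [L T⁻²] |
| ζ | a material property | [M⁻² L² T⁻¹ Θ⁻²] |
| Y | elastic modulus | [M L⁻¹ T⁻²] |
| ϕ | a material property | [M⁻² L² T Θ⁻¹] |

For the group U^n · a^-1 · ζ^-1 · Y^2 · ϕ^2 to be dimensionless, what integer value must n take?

1

Balance the L exponent: (1)·n from U, plus −(1) − (2) + 2·(-1) + 2·(2) = -1 from the rest, must sum to zero.
n − 1 = 0, so n = 1.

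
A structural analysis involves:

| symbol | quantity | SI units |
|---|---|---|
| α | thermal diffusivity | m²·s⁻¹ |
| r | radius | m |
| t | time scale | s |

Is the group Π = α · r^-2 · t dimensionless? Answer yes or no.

yes

Sum the exponent of each base dimension across the product:
  L: [α]_L − 2·[r]_L + [t]_L = (2) − 2·(1) + (0) = 0
  T: [α]_T − 2·[r]_T + [t]_T = (-1) − 2·(0) + (1) = 0
All base exponents vanish — dimensionless.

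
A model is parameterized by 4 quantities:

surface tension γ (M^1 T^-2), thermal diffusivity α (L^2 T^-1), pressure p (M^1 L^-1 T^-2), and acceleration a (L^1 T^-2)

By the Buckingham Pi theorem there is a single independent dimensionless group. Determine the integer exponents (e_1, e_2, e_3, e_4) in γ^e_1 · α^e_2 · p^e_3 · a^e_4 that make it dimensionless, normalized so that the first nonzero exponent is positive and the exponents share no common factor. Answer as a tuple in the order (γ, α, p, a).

(3, -2, -3, 1)

M: e_1·(1) + e_2·(0) + e_3·(1) + e_4·(0) = 0
L: e_1·(0) + e_2·(2) + e_3·(-1) + e_4·(1) = 0
T: e_1·(-2) + e_2·(-1) + e_3·(-2) + e_4·(-2) = 0
Solving this homogeneous linear system for the smallest-integer solution (first nonzero entry positive) gives (3, -2, -3, 1).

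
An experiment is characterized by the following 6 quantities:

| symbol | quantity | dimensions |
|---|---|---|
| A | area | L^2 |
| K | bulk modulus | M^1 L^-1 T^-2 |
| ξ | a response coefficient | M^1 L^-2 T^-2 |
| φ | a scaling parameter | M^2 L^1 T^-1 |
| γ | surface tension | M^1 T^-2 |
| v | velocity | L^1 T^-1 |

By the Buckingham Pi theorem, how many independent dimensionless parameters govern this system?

There are 6 variables and 3 base dimensions (M, L, T).
The dimension matrix has rank 3.
Independent dimensionless groups: 6 − 3 = 3.

3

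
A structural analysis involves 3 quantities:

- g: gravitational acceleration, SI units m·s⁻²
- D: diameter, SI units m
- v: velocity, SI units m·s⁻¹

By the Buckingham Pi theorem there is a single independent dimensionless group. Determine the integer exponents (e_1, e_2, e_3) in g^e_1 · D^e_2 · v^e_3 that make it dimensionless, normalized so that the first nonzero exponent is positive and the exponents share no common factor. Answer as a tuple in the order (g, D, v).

L: e_1·(1) + e_2·(1) + e_3·(1) = 0
T: e_1·(-2) + e_2·(0) + e_3·(-1) = 0
Solving this homogeneous linear system for the smallest-integer solution (first nonzero entry positive) gives (1, 1, -2).

(1, 1, -2)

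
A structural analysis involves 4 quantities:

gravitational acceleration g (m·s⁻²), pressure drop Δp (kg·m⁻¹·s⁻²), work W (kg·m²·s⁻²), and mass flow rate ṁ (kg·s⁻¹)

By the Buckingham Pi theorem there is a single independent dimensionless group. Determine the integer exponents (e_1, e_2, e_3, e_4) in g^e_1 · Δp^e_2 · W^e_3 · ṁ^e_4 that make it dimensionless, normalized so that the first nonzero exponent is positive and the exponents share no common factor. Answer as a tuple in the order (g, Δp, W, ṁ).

M: e_1·(0) + e_2·(1) + e_3·(1) + e_4·(1) = 0
L: e_1·(1) + e_2·(-1) + e_3·(2) + e_4·(0) = 0
T: e_1·(-2) + e_2·(-2) + e_3·(-2) + e_4·(-1) = 0
Solving this homogeneous linear system for the smallest-integer solution (first nonzero entry positive) gives (1, -1, -1, 2).

(1, -1, -1, 2)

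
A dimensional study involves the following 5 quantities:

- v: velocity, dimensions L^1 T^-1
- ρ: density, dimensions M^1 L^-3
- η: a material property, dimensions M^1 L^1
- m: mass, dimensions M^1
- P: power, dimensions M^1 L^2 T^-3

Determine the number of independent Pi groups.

2

There are 5 variables and 3 base dimensions (M, L, T).
The dimension matrix has rank 3.
Independent dimensionless groups: 5 − 3 = 2.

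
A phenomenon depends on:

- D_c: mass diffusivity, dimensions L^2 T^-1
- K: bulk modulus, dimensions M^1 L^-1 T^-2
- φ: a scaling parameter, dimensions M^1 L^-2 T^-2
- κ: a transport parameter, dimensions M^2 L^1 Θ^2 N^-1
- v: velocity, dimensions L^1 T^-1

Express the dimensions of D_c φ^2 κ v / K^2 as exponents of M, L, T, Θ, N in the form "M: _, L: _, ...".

Collect each base-dimension exponent across the product:
  M: (0) − 2·(1) + 2·(1) + (2) + (0) = 2
  L: (2) − 2·(-1) + 2·(-2) + (1) + (1) = 2
  T: (-1) − 2·(-2) + 2·(-2) + (0) + (-1) = -2
  Θ: (0) − 2·(0) + 2·(0) + (2) + (0) = 2
  N: (0) − 2·(0) + 2·(0) + (-1) + (0) = -1
So the dimensions are [M² L² T⁻² Θ² N⁻¹].

M: 2, L: 2, T: -2, Θ: 2, N: -1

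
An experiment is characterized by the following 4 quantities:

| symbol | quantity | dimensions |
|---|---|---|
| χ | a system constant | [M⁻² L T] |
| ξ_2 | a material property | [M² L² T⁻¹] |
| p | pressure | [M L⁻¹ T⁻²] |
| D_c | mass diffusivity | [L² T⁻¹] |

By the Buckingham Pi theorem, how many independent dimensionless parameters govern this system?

1

There are 4 variables and 3 base dimensions (M, L, T).
The dimension matrix has rank 3.
Independent dimensionless groups: 4 − 3 = 1.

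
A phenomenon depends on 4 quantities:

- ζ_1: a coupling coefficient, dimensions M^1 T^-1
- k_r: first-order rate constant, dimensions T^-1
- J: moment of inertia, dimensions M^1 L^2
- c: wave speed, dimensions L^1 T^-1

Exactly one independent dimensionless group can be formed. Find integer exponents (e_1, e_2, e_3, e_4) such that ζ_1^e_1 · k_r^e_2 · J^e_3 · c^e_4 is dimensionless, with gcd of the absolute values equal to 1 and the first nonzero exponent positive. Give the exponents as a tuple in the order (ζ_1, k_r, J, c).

M: e_1·(1) + e_2·(0) + e_3·(1) + e_4·(0) = 0
L: e_1·(0) + e_2·(0) + e_3·(2) + e_4·(1) = 0
T: e_1·(-1) + e_2·(-1) + e_3·(0) + e_4·(-1) = 0
Solving this homogeneous linear system for the smallest-integer solution (first nonzero entry positive) gives (1, -3, -1, 2).

(1, -3, -1, 2)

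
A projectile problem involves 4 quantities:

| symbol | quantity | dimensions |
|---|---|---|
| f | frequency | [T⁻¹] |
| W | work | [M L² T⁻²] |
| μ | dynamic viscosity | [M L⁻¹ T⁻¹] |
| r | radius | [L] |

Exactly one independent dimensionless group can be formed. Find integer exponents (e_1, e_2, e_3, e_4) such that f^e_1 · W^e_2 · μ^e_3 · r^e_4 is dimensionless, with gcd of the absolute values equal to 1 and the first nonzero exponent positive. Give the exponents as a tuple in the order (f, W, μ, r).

(1, -1, 1, 3)

M: e_1·(0) + e_2·(1) + e_3·(1) + e_4·(0) = 0
L: e_1·(0) + e_2·(2) + e_3·(-1) + e_4·(1) = 0
T: e_1·(-1) + e_2·(-2) + e_3·(-1) + e_4·(0) = 0
Solving this homogeneous linear system for the smallest-integer solution (first nonzero entry positive) gives (1, -1, 1, 3).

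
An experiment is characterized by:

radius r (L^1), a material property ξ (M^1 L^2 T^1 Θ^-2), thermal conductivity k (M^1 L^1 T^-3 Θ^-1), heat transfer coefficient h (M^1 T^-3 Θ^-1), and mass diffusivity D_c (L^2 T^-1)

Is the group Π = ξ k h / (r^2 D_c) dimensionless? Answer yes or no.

Sum the exponent of each base dimension across the product:
  M: −2·[r]_M + [ξ]_M + [k]_M + [h]_M − [D_c]_M = −2·(0) + (1) + (1) + (1) − (0) = 3
  L: −2·[r]_L + [ξ]_L + [k]_L + [h]_L − [D_c]_L = −2·(1) + (2) + (1) + (0) − (2) = -1
  T: −2·[r]_T + [ξ]_T + [k]_T + [h]_T − [D_c]_T = −2·(0) + (1) + (-3) + (-3) − (-1) = -4
  Θ: −2·[r]_Θ + [ξ]_Θ + [k]_Θ + [h]_Θ − [D_c]_Θ = −2·(0) + (-2) + (-1) + (-1) − (0) = -4
Net dimensions [M³ L⁻¹ T⁻⁴ Θ⁻⁴] ≠ [1] — not dimensionless.

no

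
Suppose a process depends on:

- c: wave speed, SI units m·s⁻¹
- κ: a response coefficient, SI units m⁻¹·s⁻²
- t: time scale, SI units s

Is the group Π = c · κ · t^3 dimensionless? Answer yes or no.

Sum the exponent of each base dimension across the product:
  L: [c]_L + [κ]_L + 3·[t]_L = (1) + (-1) + 3·(0) = 0
  T: [c]_T + [κ]_T + 3·[t]_T = (-1) + (-2) + 3·(1) = 0
All base exponents vanish — dimensionless.

yes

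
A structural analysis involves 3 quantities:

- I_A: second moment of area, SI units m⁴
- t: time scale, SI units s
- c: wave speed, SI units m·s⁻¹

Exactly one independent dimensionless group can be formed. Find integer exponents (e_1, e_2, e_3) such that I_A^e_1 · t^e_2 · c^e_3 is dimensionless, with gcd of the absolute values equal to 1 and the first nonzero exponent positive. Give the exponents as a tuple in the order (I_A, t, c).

L: e_1·(4) + e_2·(0) + e_3·(1) = 0
T: e_1·(0) + e_2·(1) + e_3·(-1) = 0
Solving this homogeneous linear system for the smallest-integer solution (first nonzero entry positive) gives (1, -4, -4).

(1, -4, -4)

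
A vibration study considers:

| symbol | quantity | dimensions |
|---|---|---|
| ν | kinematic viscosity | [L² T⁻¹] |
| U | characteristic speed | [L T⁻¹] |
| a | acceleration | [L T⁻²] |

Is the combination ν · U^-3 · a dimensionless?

Sum the exponent of each base dimension across the product:
  L: [ν]_L − 3·[U]_L + [a]_L = (2) − 3·(1) + (1) = 0
  T: [ν]_T − 3·[U]_T + [a]_T = (-1) − 3·(-1) + (-2) = 0
All base exponents vanish — dimensionless.

yes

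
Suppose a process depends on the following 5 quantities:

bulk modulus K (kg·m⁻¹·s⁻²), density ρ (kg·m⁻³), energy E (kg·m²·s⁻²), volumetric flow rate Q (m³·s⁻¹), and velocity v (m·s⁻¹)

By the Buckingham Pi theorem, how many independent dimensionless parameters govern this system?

There are 5 variables and 3 base dimensions (M, L, T).
The dimension matrix has rank 3.
Independent dimensionless groups: 5 − 3 = 2.

2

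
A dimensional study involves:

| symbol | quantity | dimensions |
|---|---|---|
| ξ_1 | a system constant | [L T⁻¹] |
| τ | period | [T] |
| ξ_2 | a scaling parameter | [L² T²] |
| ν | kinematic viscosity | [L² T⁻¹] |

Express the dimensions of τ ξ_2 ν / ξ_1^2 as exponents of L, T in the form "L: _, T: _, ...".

Collect each base-dimension exponent across the product:
  L: −2·(1) + (0) + (2) + (2) = 2
  T: −2·(-1) + (1) + (2) + (-1) = 4
So the dimensions are [L² T⁴].

L: 2, T: 4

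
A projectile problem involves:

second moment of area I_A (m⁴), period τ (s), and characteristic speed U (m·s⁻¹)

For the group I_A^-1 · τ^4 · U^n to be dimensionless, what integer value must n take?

4

Balance the L exponent: (1)·n from U, plus −(4) + 4·(0) = -4 from the rest, must sum to zero.
n − 4 = 0, so n = 4.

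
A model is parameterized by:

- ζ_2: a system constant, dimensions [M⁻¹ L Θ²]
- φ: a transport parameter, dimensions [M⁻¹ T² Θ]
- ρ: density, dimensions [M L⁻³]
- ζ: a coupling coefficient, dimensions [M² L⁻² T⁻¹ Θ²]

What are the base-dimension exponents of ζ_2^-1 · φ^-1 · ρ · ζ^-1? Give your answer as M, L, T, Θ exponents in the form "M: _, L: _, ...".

M: 1, L: -2, T: -1, Θ: -5

Collect each base-dimension exponent across the product:
  M: −(-1) − (-1) + (1) − (2) = 1
  L: −(1) − (0) + (-3) − (-2) = -2
  T: −(0) − (2) + (0) − (-1) = -1
  Θ: −(2) − (1) + (0) − (2) = -5
So the dimensions are [M L⁻² T⁻¹ Θ⁻⁵].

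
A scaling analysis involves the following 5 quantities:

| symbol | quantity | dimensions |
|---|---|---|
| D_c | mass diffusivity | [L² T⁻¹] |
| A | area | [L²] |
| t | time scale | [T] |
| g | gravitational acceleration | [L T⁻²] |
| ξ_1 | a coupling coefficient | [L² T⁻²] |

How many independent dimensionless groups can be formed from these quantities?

3

There are 5 variables and 2 base dimensions (L, T).
The dimension matrix has rank 2.
Independent dimensionless groups: 5 − 2 = 3.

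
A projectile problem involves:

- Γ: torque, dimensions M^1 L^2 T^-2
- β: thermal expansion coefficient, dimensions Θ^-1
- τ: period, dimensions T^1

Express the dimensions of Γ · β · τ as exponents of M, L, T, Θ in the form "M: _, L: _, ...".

M: 1, L: 2, T: -1, Θ: -1

Collect each base-dimension exponent across the product:
  M: (1) + (0) + (0) = 1
  L: (2) + (0) + (0) = 2
  T: (-2) + (0) + (1) = -1
  Θ: (0) + (-1) + (0) = -1
So the dimensions are [M L² T⁻¹ Θ⁻¹].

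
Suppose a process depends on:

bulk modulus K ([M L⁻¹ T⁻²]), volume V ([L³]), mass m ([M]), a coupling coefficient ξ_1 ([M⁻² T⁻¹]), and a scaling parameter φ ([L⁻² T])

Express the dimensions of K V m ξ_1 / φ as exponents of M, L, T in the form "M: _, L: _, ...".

Collect each base-dimension exponent across the product:
  M: (1) + (0) + (1) + (-2) − (0) = 0
  L: (-1) + (3) + (0) + (0) − (-2) = 4
  T: (-2) + (0) + (0) + (-1) − (1) = -4
So the dimensions are [L⁴ T⁻⁴].

M: 0, L: 4, T: -4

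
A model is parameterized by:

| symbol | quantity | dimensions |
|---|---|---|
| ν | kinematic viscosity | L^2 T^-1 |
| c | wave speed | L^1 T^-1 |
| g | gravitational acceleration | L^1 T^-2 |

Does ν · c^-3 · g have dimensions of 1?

yes

Sum the exponent of each base dimension across the product:
  M: [ν]_M − 3·[c]_M + [g]_M = (0) − 3·(0) + (0) = 0
  L: [ν]_L − 3·[c]_L + [g]_L = (2) − 3·(1) + (1) = 0
  T: [ν]_T − 3·[c]_T + [g]_T = (-1) − 3·(-1) + (-2) = 0
All base exponents vanish — dimensionless.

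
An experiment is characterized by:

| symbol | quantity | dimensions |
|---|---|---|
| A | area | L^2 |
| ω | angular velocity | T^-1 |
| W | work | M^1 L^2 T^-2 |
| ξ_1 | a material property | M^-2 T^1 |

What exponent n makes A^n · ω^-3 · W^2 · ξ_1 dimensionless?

-2

Balance the L exponent: (2)·n from A, plus −3·(0) + 2·(2) + (0) = 4 from the rest, must sum to zero.
2n + 4 = 0, so n = -2.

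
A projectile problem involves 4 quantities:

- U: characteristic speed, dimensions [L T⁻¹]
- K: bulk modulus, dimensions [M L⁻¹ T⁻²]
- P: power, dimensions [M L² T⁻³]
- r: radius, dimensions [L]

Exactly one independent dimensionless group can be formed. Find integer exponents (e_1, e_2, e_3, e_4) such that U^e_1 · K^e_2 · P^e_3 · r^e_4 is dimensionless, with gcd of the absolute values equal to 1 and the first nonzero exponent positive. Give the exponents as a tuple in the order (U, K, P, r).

M: e_1·(0) + e_2·(1) + e_3·(1) + e_4·(0) = 0
L: e_1·(1) + e_2·(-1) + e_3·(2) + e_4·(1) = 0
T: e_1·(-1) + e_2·(-2) + e_3·(-3) + e_4·(0) = 0
Solving this homogeneous linear system for the smallest-integer solution (first nonzero entry positive) gives (1, 1, -1, 2).

(1, 1, -1, 2)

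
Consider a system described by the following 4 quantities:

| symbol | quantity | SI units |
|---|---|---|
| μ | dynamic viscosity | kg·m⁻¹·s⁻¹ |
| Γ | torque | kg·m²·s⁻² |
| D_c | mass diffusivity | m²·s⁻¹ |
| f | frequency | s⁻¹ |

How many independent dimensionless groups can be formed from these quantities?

There are 4 variables and 3 base dimensions (M, L, T).
The dimension matrix has rank 3.
Independent dimensionless groups: 4 − 3 = 1.

1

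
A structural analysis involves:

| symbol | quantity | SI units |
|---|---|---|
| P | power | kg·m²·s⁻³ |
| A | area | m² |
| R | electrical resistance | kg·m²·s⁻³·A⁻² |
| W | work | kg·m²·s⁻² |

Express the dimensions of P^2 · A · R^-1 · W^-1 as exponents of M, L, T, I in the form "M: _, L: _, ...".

M: 0, L: 2, T: -1, I: 2

Collect each base-dimension exponent across the product:
  M: 2·(1) + (0) − (1) − (1) = 0
  L: 2·(2) + (2) − (2) − (2) = 2
  T: 2·(-3) + (0) − (-3) − (-2) = -1
  I: 2·(0) + (0) − (-2) − (0) = 2
So the dimensions are [L² T⁻¹ I²].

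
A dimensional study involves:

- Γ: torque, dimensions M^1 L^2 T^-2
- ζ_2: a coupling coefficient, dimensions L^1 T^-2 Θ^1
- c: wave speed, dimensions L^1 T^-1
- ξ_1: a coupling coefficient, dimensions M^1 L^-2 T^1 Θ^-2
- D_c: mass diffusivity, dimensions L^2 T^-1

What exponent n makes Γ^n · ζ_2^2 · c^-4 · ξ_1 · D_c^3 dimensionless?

Balance the M exponent: (1)·n from Γ, plus 2·(0) − 4·(0) + (1) + 3·(0) = 1 from the rest, must sum to zero.
n + 1 = 0, so n = -1.

-1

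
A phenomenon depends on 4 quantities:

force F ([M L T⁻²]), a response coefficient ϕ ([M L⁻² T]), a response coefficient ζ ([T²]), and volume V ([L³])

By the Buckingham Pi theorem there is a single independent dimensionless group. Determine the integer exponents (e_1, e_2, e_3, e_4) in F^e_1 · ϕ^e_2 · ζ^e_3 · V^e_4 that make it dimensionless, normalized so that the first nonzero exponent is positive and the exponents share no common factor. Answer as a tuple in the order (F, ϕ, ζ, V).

(2, -2, 3, -2)

M: e_1·(1) + e_2·(1) + e_3·(0) + e_4·(0) = 0
L: e_1·(1) + e_2·(-2) + e_3·(0) + e_4·(3) = 0
T: e_1·(-2) + e_2·(1) + e_3·(2) + e_4·(0) = 0
Solving this homogeneous linear system for the smallest-integer solution (first nonzero entry positive) gives (2, -2, 3, -2).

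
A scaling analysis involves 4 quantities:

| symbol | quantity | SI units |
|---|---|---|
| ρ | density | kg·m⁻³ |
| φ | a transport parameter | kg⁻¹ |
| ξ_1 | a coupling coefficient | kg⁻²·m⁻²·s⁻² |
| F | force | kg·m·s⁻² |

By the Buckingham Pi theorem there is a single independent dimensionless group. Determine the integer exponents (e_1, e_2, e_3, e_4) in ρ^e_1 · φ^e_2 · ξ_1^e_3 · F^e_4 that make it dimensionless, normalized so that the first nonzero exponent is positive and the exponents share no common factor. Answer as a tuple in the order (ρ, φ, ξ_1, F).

M: e_1·(1) + e_2·(-1) + e_3·(-2) + e_4·(1) = 0
L: e_1·(-3) + e_2·(0) + e_3·(-2) + e_4·(1) = 0
T: e_1·(0) + e_2·(0) + e_3·(-2) + e_4·(-2) = 0
Solving this homogeneous linear system for the smallest-integer solution (first nonzero entry positive) gives (1, 4, -1, 1).

(1, 4, -1, 1)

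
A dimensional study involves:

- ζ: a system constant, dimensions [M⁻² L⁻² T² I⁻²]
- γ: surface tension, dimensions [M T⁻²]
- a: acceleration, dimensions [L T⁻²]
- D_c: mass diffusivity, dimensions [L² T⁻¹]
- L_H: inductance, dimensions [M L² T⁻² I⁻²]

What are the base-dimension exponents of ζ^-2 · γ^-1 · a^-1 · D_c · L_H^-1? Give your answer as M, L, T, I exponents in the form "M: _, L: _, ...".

M: 2, L: 3, T: 1, I: 6

Collect each base-dimension exponent across the product:
  M: −2·(-2) − (1) − (0) + (0) − (1) = 2
  L: −2·(-2) − (0) − (1) + (2) − (2) = 3
  T: −2·(2) − (-2) − (-2) + (-1) − (-2) = 1
  I: −2·(-2) − (0) − (0) + (0) − (-2) = 6
So the dimensions are [M² L³ T I⁶].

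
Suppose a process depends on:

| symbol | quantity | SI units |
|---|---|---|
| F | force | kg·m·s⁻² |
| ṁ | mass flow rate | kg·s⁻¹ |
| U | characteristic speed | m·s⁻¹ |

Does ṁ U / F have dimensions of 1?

yes

Sum the exponent of each base dimension across the product:
  M: −[F]_M + [ṁ]_M + [U]_M = −(1) + (1) + (0) = 0
  L: −[F]_L + [ṁ]_L + [U]_L = −(1) + (0) + (1) = 0
  T: −[F]_T + [ṁ]_T + [U]_T = −(-2) + (-1) + (-1) = 0
  Θ: −[F]_Θ + [ṁ]_Θ + [U]_Θ = −(0) + (0) + (0) = 0
All base exponents vanish — dimensionless.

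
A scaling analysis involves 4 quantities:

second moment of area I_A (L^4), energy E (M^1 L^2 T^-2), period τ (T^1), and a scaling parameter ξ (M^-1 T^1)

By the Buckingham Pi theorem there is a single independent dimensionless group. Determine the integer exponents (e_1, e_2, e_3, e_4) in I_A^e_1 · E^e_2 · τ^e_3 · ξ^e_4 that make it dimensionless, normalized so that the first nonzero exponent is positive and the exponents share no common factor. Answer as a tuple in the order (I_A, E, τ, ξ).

(1, -2, -2, -2)

M: e_1·(0) + e_2·(1) + e_3·(0) + e_4·(-1) = 0
L: e_1·(4) + e_2·(2) + e_3·(0) + e_4·(0) = 0
T: e_1·(0) + e_2·(-2) + e_3·(1) + e_4·(1) = 0
Solving this homogeneous linear system for the smallest-integer solution (first nonzero entry positive) gives (1, -2, -2, -2).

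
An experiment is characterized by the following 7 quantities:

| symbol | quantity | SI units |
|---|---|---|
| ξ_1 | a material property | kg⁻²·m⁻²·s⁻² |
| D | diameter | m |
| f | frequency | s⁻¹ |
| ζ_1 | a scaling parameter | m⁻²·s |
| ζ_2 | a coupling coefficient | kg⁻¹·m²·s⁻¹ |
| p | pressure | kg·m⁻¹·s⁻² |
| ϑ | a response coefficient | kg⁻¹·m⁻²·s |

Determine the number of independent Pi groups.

4

There are 7 variables and 3 base dimensions (M, L, T).
The dimension matrix has rank 3.
Independent dimensionless groups: 7 − 3 = 4.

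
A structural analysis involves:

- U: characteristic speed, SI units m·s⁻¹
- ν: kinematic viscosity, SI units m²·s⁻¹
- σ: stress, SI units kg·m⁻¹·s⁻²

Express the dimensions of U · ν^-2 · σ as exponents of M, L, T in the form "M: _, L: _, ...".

Collect each base-dimension exponent across the product:
  M: (0) − 2·(0) + (1) = 1
  L: (1) − 2·(2) + (-1) = -4
  T: (-1) − 2·(-1) + (-2) = -1
So the dimensions are [M L⁻⁴ T⁻¹].

M: 1, L: -4, T: -1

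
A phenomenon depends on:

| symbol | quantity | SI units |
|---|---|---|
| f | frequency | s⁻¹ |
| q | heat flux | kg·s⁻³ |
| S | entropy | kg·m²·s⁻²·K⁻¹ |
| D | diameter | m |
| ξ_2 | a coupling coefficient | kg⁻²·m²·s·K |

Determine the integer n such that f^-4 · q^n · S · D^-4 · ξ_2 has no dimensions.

1

Balance the M exponent: (1)·n from q, plus −4·(0) + (1) − 4·(0) + (-2) = -1 from the rest, must sum to zero.
n − 1 = 0, so n = 1.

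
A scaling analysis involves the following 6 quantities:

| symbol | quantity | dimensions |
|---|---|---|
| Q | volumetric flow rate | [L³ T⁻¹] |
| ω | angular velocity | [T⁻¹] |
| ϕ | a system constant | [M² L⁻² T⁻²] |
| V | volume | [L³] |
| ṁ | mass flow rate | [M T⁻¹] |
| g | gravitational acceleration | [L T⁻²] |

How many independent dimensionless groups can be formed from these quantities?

3

There are 6 variables and 3 base dimensions (M, L, T).
The dimension matrix has rank 3.
Independent dimensionless groups: 6 − 3 = 3.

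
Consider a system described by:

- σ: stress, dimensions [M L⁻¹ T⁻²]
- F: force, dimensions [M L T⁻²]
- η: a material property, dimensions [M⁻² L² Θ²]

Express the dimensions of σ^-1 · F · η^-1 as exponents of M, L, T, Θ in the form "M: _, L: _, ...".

M: 2, L: 0, T: 0, Θ: -2

Collect each base-dimension exponent across the product:
  M: −(1) + (1) − (-2) = 2
  L: −(-1) + (1) − (2) = 0
  T: −(-2) + (-2) − (0) = 0
  Θ: −(0) + (0) − (2) = -2
So the dimensions are [M² Θ⁻²].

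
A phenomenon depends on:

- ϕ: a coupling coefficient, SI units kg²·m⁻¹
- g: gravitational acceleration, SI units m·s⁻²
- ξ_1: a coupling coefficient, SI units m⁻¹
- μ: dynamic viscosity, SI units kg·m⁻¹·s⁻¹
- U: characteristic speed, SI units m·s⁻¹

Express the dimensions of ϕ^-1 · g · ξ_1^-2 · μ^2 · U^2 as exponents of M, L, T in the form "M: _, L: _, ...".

Collect each base-dimension exponent across the product:
  M: −(2) + (0) − 2·(0) + 2·(1) + 2·(0) = 0
  L: −(-1) + (1) − 2·(-1) + 2·(-1) + 2·(1) = 4
  T: −(0) + (-2) − 2·(0) + 2·(-1) + 2·(-1) = -6
So the dimensions are [L⁴ T⁻⁶].

M: 0, L: 4, T: -6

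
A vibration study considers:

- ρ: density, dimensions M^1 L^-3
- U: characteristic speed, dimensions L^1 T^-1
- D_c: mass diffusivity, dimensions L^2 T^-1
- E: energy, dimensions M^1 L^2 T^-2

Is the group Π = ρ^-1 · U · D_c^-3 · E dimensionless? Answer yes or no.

Sum the exponent of each base dimension across the product:
  M: −[ρ]_M + [U]_M − 3·[D_c]_M + [E]_M = −(1) + (0) − 3·(0) + (1) = 0
  L: −[ρ]_L + [U]_L − 3·[D_c]_L + [E]_L = −(-3) + (1) − 3·(2) + (2) = 0
  T: −[ρ]_T + [U]_T − 3·[D_c]_T + [E]_T = −(0) + (-1) − 3·(-1) + (-2) = 0
All base exponents vanish — dimensionless.

yes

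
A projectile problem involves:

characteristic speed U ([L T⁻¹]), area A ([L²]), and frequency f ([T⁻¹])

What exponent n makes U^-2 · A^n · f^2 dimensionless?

Balance the L exponent: (2)·n from A, plus −2·(1) + 2·(0) = -2 from the rest, must sum to zero.
2n − 2 = 0, so n = 1.

1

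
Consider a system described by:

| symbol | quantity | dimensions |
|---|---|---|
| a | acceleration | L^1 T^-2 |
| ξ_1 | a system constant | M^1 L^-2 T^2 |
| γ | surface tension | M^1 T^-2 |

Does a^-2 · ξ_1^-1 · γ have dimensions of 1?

Sum the exponent of each base dimension across the product:
  M: −2·[a]_M − [ξ_1]_M + [γ]_M = −2·(0) − (1) + (1) = 0
  L: −2·[a]_L − [ξ_1]_L + [γ]_L = −2·(1) − (-2) + (0) = 0
  T: −2·[a]_T − [ξ_1]_T + [γ]_T = −2·(-2) − (2) + (-2) = 0
All base exponents vanish — dimensionless.

yes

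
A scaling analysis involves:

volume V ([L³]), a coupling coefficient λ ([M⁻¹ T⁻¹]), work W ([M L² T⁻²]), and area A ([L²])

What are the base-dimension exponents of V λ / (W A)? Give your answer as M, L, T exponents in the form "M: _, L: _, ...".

M: -2, L: -1, T: 1

Collect each base-dimension exponent across the product:
  M: (0) + (-1) − (1) − (0) = -2
  L: (3) + (0) − (2) − (2) = -1
  T: (0) + (-1) − (-2) − (0) = 1
So the dimensions are [M⁻² L⁻¹ T].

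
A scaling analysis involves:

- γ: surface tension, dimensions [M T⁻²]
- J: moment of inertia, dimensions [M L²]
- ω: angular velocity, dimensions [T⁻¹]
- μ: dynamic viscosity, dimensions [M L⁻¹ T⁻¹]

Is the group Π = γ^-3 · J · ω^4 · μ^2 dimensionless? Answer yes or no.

yes

Sum the exponent of each base dimension across the product:
  M: −3·[γ]_M + [J]_M + 4·[ω]_M + 2·[μ]_M = −3·(1) + (1) + 4·(0) + 2·(1) = 0
  L: −3·[γ]_L + [J]_L + 4·[ω]_L + 2·[μ]_L = −3·(0) + (2) + 4·(0) + 2·(-1) = 0
  T: −3·[γ]_T + [J]_T + 4·[ω]_T + 2·[μ]_T = −3·(-2) + (0) + 4·(-1) + 2·(-1) = 0
All base exponents vanish — dimensionless.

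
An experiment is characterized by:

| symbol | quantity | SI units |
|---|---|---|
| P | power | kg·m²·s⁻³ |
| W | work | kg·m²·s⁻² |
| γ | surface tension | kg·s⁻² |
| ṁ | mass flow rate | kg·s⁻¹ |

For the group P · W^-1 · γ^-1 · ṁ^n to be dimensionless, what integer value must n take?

1

Balance the M exponent: (1)·n from ṁ, plus (1) − (1) − (1) = -1 from the rest, must sum to zero.
n − 1 = 0, so n = 1.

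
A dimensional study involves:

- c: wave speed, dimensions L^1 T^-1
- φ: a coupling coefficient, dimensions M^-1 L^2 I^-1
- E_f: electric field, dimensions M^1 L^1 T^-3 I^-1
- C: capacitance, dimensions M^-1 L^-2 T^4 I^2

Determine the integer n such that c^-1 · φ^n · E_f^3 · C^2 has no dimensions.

1

Balance the M exponent: (-1)·n from φ, plus −(0) + 3·(1) + 2·(-1) = 1 from the rest, must sum to zero.
−n + 1 = 0, so n = 1.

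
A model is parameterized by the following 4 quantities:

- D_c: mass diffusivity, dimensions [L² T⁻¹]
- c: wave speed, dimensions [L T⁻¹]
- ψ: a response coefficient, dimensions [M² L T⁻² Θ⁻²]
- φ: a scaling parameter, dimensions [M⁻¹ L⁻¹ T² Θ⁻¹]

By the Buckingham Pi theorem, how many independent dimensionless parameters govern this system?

There are 4 variables and 4 base dimensions (M, L, T, Θ).
The dimension matrix has rank 4.
Independent dimensionless groups: 4 − 4 = 0.

0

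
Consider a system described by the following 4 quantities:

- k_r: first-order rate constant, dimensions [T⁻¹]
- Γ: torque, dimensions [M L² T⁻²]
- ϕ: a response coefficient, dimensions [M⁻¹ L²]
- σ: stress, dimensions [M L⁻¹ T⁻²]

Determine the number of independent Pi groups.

There are 4 variables and 3 base dimensions (M, L, T).
The dimension matrix has rank 3.
Independent dimensionless groups: 4 − 3 = 1.

1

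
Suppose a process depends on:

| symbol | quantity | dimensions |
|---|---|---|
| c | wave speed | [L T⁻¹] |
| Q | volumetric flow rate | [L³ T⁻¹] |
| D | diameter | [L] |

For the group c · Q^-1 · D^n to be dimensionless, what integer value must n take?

Balance the L exponent: (1)·n from D, plus (1) − (3) = -2 from the rest, must sum to zero.
n − 2 = 0, so n = 2.

2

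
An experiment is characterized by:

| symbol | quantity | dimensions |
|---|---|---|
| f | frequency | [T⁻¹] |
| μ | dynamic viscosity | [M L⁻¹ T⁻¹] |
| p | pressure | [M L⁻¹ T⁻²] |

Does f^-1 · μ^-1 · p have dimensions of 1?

yes

Sum the exponent of each base dimension across the product:
  M: −[f]_M − [μ]_M + [p]_M = −(0) − (1) + (1) = 0
  L: −[f]_L − [μ]_L + [p]_L = −(0) − (-1) + (-1) = 0
  T: −[f]_T − [μ]_T + [p]_T = −(-1) − (-1) + (-2) = 0
  I: −[f]_I − [μ]_I + [p]_I = −(0) − (0) + (0) = 0
All base exponents vanish — dimensionless.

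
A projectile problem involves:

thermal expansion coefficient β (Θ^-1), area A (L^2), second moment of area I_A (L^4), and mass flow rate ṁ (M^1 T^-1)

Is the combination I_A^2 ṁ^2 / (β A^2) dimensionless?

no

Sum the exponent of each base dimension across the product:
  M: −[β]_M − 2·[A]_M + 2·[I_A]_M + 2·[ṁ]_M = −(0) − 2·(0) + 2·(0) + 2·(1) = 2
  L: −[β]_L − 2·[A]_L + 2·[I_A]_L + 2·[ṁ]_L = −(0) − 2·(2) + 2·(4) + 2·(0) = 4
  T: −[β]_T − 2·[A]_T + 2·[I_A]_T + 2·[ṁ]_T = −(0) − 2·(0) + 2·(0) + 2·(-1) = -2
  Θ: −[β]_Θ − 2·[A]_Θ + 2·[I_A]_Θ + 2·[ṁ]_Θ = −(-1) − 2·(0) + 2·(0) + 2·(0) = 1
Net dimensions [M² L⁴ T⁻² Θ] ≠ [1] — not dimensionless.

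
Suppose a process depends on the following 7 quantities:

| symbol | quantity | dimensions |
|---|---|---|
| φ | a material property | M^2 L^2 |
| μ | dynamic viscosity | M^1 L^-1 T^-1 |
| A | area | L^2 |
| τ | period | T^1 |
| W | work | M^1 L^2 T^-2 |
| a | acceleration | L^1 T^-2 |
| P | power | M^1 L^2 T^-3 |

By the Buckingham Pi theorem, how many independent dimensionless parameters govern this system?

4

There are 7 variables and 3 base dimensions (M, L, T).
The dimension matrix has rank 3.
Independent dimensionless groups: 7 − 3 = 4.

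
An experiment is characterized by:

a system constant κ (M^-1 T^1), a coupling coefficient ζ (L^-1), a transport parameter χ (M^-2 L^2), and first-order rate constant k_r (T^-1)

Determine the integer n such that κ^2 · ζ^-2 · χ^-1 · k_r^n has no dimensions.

2

Balance the T exponent: (-1)·n from k_r, plus 2·(1) − 2·(0) − (0) = 2 from the rest, must sum to zero.
−n + 2 = 0, so n = 2.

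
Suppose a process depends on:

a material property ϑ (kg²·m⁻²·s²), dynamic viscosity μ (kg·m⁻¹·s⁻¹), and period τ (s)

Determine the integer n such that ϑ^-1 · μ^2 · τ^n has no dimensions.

4

Balance the T exponent: (1)·n from τ, plus −(2) + 2·(-1) = -4 from the rest, must sum to zero.
n − 4 = 0, so n = 4.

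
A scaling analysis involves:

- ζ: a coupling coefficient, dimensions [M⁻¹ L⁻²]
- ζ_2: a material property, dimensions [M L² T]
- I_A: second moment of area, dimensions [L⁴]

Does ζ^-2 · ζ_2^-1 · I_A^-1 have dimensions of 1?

Sum the exponent of each base dimension across the product:
  M: −2·[ζ]_M − [ζ_2]_M − [I_A]_M = −2·(-1) − (1) − (0) = 1
  L: −2·[ζ]_L − [ζ_2]_L − [I_A]_L = −2·(-2) − (2) − (4) = -2
  T: −2·[ζ]_T − [ζ_2]_T − [I_A]_T = −2·(0) − (1) − (0) = -1
Net dimensions [M L⁻² T⁻¹] ≠ [1] — not dimensionless.

no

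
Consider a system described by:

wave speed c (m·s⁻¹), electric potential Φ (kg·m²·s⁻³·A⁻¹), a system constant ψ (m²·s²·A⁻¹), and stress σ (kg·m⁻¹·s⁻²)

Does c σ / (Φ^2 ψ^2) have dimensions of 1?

no

Sum the exponent of each base dimension across the product:
  M: [c]_M − 2·[Φ]_M − 2·[ψ]_M + [σ]_M = (0) − 2·(1) − 2·(0) + (1) = -1
  L: [c]_L − 2·[Φ]_L − 2·[ψ]_L + [σ]_L = (1) − 2·(2) − 2·(2) + (-1) = -8
  T: [c]_T − 2·[Φ]_T − 2·[ψ]_T + [σ]_T = (-1) − 2·(-3) − 2·(2) + (-2) = -1
  I: [c]_I − 2·[Φ]_I − 2·[ψ]_I + [σ]_I = (0) − 2·(-1) − 2·(-1) + (0) = 4
Net dimensions [M⁻¹ L⁻⁸ T⁻¹ I⁴] ≠ [1] — not dimensionless.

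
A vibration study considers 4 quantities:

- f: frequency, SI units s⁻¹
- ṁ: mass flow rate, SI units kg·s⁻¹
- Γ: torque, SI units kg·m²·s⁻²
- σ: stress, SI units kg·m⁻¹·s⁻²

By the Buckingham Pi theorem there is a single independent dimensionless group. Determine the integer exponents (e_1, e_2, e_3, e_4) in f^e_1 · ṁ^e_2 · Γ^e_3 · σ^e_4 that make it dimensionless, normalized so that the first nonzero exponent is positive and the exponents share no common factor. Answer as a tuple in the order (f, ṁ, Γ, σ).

(3, 3, -1, -2)

M: e_1·(0) + e_2·(1) + e_3·(1) + e_4·(1) = 0
L: e_1·(0) + e_2·(0) + e_3·(2) + e_4·(-1) = 0
T: e_1·(-1) + e_2·(-1) + e_3·(-2) + e_4·(-2) = 0
Solving this homogeneous linear system for the smallest-integer solution (first nonzero entry positive) gives (3, 3, -1, -2).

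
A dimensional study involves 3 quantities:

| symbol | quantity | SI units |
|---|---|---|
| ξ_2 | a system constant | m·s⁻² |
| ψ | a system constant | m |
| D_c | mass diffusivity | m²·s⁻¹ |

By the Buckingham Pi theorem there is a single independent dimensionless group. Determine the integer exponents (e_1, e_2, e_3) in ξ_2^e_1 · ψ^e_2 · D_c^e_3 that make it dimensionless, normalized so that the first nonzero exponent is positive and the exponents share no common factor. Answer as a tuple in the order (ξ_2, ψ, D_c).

(1, 3, -2)

L: e_1·(1) + e_2·(1) + e_3·(2) = 0
T: e_1·(-2) + e_2·(0) + e_3·(-1) = 0
Solving this homogeneous linear system for the smallest-integer solution (first nonzero entry positive) gives (1, 3, -2).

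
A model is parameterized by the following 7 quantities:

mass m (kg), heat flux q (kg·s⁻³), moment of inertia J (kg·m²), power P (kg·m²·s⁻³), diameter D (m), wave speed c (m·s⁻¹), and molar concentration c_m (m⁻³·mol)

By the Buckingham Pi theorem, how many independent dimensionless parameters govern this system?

There are 7 variables and 4 base dimensions (M, L, T, N).
The dimension matrix has rank 4.
Independent dimensionless groups: 7 − 4 = 3.

3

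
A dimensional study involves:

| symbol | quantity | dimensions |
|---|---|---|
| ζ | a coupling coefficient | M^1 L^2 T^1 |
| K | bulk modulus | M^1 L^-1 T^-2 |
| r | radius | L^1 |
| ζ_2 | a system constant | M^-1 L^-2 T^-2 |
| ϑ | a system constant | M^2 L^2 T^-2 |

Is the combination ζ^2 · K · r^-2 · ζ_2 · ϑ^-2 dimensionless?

no

Sum the exponent of each base dimension across the product:
  M: 2·[ζ]_M + [K]_M − 2·[r]_M + [ζ_2]_M − 2·[ϑ]_M = 2·(1) + (1) − 2·(0) + (-1) − 2·(2) = -2
  L: 2·[ζ]_L + [K]_L − 2·[r]_L + [ζ_2]_L − 2·[ϑ]_L = 2·(2) + (-1) − 2·(1) + (-2) − 2·(2) = -5
  T: 2·[ζ]_T + [K]_T − 2·[r]_T + [ζ_2]_T − 2·[ϑ]_T = 2·(1) + (-2) − 2·(0) + (-2) − 2·(-2) = 2
Net dimensions [M⁻² L⁻⁵ T²] ≠ [1] — not dimensionless.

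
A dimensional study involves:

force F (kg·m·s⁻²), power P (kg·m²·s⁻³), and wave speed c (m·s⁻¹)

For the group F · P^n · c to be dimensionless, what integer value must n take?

-1

Balance the M exponent: (1)·n from P, plus (1) + (0) = 1 from the rest, must sum to zero.
n + 1 = 0, so n = -1.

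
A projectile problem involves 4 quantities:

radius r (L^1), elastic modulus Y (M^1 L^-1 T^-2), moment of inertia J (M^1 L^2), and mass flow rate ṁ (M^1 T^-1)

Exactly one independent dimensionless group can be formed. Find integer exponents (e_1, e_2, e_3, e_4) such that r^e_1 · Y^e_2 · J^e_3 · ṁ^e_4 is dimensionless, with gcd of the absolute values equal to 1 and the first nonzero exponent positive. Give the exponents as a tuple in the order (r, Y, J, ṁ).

(1, -1, -1, 2)

M: e_1·(0) + e_2·(1) + e_3·(1) + e_4·(1) = 0
L: e_1·(1) + e_2·(-1) + e_3·(2) + e_4·(0) = 0
T: e_1·(0) + e_2·(-2) + e_3·(0) + e_4·(-1) = 0
Solving this homogeneous linear system for the smallest-integer solution (first nonzero entry positive) gives (1, -1, -1, 2).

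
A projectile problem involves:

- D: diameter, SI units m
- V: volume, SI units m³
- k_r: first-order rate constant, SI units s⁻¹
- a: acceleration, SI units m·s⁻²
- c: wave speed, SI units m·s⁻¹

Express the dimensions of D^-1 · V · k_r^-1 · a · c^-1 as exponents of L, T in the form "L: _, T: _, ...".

L: 2, T: 0

Collect each base-dimension exponent across the product:
  L: −(1) + (3) − (0) + (1) − (1) = 2
  T: −(0) + (0) − (-1) + (-2) − (-1) = 0
So the dimensions are [L²].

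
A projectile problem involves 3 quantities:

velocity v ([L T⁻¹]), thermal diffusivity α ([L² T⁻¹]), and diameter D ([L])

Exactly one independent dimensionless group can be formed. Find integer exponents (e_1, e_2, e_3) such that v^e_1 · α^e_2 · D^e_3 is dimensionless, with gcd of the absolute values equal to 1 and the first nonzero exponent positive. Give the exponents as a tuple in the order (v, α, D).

L: e_1·(1) + e_2·(2) + e_3·(1) = 0
T: e_1·(-1) + e_2·(-1) + e_3·(0) = 0
Solving this homogeneous linear system for the smallest-integer solution (first nonzero entry positive) gives (1, -1, 1).

(1, -1, 1)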